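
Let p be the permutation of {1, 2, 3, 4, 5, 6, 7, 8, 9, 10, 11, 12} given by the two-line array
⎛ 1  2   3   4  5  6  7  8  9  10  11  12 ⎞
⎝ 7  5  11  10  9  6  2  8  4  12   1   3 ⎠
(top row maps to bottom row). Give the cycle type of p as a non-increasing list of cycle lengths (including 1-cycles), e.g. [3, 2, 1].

The disjoint cycles are (1 7 2 5 9 4 10 12 3 11)(6)(8), with lengths 10, 1, 1 in non-increasing order.

[10, 1, 1]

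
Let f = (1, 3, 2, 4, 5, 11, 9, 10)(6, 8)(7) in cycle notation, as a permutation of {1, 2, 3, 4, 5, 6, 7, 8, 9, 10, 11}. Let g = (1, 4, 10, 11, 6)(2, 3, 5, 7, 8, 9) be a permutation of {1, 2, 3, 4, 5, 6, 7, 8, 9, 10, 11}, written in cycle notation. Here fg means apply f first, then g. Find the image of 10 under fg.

4

(fg)(10) = g(f(10)). f(10) = 1, then g(1) = 4. So (fg)(10) = 4.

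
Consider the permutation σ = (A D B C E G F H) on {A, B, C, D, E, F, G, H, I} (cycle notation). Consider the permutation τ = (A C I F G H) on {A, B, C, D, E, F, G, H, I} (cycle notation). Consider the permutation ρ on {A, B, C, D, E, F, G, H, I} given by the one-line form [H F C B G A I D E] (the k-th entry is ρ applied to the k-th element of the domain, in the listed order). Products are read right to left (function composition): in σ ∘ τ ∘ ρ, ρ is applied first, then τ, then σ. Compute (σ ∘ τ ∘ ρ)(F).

Chase F: ρ(F) = A; τ(A) = C; σ(C) = E. Hence (σ ∘ τ ∘ ρ)(F) = E.

E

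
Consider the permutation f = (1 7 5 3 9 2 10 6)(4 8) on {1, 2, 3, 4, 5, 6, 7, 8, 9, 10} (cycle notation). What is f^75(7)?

7 lies in the 8-cycle (1 7 5 3 9 2 10 6).
Powers repeat with period 8 on this cycle, and 75 mod 8 = 3, so f^75(7) = f^3(7).
Stepping 3 places around the cycle: 7 → 5 → 3 → 9.

9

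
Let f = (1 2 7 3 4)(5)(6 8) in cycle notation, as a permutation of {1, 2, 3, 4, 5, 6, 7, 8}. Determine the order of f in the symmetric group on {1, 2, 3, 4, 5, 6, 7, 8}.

10

The disjoint cycles have lengths 5, 2, 1.
The order of f is the least common multiple of its cycle lengths: lcm(5, 2) = 10.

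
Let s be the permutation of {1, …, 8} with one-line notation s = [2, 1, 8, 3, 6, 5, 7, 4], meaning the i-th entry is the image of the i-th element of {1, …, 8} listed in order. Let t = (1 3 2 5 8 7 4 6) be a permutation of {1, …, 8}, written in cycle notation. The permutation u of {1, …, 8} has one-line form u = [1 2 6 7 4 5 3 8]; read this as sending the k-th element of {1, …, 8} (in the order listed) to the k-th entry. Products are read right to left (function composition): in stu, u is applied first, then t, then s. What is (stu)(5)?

5

Apply the permutations in order: u(5) = 4, then t(4) = 6, then s(6) = 5. So (stu)(5) = 5.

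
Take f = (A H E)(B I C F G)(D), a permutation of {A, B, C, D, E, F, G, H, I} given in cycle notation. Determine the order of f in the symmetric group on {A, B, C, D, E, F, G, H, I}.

15

The disjoint cycles have lengths 5, 3, 1.
The order is lcm(5, 3) = 15.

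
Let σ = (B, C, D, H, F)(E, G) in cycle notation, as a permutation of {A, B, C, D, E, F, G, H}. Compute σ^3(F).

D

F lies in the 5-cycle (B, C, D, H, F).
Stepping 3 places around the cycle: F → B → C → D.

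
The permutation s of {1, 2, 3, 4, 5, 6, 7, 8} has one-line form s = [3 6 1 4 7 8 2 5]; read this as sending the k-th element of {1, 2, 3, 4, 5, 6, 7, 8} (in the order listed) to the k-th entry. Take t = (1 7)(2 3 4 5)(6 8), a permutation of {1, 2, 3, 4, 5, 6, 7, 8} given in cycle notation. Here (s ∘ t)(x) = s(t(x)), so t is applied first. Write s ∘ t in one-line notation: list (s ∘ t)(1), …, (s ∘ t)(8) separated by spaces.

2 1 4 7 6 5 3 8

(s ∘ t)(x) = s(t(x)). Computing each image: s(t(1)) = s(7) = 2, s(t(2)) = s(3) = 1, s(t(3)) = s(4) = 4, s(t(4)) = s(5) = 7, s(t(5)) = s(2) = 6, s(t(6)) = s(8) = 5, s(t(7)) = s(1) = 3, s(t(8)) = s(6) = 8.
Hence s ∘ t = [2 1 4 7 6 5 3 8].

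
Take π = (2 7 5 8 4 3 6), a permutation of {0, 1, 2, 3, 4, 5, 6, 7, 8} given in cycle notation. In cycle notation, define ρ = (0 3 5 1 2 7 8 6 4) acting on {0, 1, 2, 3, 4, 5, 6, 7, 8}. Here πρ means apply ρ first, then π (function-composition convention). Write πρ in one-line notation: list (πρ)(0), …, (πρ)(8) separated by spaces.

(πρ)(x) = π(ρ(x)). Computing each image: π(ρ(0)) = π(3) = 6, π(ρ(1)) = π(2) = 7, π(ρ(2)) = π(7) = 5, π(ρ(3)) = π(5) = 8, π(ρ(4)) = π(0) = 0, π(ρ(5)) = π(1) = 1, π(ρ(6)) = π(4) = 3, π(ρ(7)) = π(8) = 4, π(ρ(8)) = π(6) = 2.
Hence πρ = [6 7 5 8 0 1 3 4 2].

6 7 5 8 0 1 3 4 2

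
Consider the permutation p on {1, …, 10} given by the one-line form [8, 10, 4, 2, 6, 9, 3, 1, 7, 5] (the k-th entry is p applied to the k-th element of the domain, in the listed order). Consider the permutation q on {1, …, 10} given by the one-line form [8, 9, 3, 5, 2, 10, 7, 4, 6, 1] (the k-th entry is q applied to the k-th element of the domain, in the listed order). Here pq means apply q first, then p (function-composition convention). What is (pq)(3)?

4

First apply q: q(3) = 3, then p(3) = 4. Thus (pq)(3) = 4.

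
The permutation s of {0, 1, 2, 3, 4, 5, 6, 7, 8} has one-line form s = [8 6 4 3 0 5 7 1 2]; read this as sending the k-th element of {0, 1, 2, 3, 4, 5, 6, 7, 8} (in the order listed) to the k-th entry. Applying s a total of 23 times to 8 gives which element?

Tracing 8 → 2 → … returns to 8 after 4 steps, so 8 lies in a 4-cycle (0 8 2 4).
Powers repeat with period 4 on this cycle, and 23 mod 4 = 3, so s^23(8) = s^3(8).
Advancing 3 steps from 8: 8 → 2 → 4 → 0.

0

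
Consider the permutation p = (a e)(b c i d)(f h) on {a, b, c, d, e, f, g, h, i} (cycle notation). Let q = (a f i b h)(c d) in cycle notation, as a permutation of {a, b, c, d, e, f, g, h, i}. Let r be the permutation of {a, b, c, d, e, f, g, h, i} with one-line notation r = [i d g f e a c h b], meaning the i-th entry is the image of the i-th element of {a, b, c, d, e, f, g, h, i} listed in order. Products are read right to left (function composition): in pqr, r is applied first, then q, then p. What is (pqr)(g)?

Apply the permutations in order: r(g) = c, then q(c) = d, then p(d) = b. So (pqr)(g) = b.

b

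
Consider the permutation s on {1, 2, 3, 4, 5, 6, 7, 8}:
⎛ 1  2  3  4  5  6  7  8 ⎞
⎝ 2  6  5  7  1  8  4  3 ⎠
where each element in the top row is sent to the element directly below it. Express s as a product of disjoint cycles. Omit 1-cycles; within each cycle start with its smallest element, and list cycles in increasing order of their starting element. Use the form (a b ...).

(1 2 6 8 3 5)(4 7)

Start at 1 and follow images: 1 → 2 → 6 → 8 → 3 → 5 → 1, giving the cycle (1 2 6 8 3 5).
Repeating from the next unused element and collecting all non-trivial cycles gives (1 2 6 8 3 5)(4 7).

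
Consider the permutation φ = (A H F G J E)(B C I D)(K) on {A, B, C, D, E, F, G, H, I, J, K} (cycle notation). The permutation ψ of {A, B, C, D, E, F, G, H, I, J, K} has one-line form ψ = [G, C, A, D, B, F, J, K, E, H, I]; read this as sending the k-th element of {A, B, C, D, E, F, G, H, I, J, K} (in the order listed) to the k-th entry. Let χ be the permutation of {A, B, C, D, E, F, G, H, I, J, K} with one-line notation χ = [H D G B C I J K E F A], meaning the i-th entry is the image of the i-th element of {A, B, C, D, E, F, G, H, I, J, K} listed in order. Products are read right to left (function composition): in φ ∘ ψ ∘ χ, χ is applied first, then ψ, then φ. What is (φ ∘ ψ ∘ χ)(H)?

D

Chase H: χ(H) = K; ψ(K) = I; φ(I) = D. Hence (φ ∘ ψ ∘ χ)(H) = D.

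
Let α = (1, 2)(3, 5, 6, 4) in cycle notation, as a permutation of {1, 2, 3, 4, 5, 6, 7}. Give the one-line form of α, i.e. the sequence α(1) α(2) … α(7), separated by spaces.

2 1 5 3 6 4 7

Image by image: 1→2, 2→1, 3→5, 4→3, 5→6, 6→4, 7→7.
Listing these in domain order gives 2 1 5 3 6 4 7.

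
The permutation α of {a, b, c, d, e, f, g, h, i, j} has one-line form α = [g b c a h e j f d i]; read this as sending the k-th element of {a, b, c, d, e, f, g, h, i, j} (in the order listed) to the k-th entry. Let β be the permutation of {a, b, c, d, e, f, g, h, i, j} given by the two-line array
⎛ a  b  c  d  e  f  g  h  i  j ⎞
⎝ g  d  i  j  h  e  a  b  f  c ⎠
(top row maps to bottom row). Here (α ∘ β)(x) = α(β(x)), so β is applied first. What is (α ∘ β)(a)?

j

β(a) = g, then α(g) = j; composing gives (α ∘ β)(a) = j.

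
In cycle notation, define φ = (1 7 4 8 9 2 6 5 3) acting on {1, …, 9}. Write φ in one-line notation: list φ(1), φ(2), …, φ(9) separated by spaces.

7 6 1 8 3 5 4 9 2

Image by image: 1↦7, 2↦6, 3↦1, 4↦8, 5↦3, 6↦5, 7↦4, 8↦9, 9↦2.
Listing these in domain order gives 7 6 1 8 3 5 4 9 2.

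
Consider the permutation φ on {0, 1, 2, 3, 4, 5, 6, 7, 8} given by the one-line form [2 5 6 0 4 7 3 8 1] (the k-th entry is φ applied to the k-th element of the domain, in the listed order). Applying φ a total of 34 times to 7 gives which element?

1

Tracing 7 → 8 → … returns to 7 after 4 steps, so 7 lies in a 4-cycle (1 5 7 8).
Since the cycle has length 4, φ^34 acts on it the same as φ^2 (34 mod 4 = 2).
Stepping 2 places around the cycle: 7 → 8 → 1.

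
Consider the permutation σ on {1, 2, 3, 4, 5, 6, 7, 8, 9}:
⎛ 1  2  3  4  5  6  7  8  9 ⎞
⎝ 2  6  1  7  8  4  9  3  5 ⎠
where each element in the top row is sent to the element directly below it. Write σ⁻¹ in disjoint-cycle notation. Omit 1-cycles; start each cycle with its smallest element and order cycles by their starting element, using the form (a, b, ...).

(1, 3, 8, 5, 9, 7, 4, 6, 2)

The cycle decomposition of σ is (1, 2, 6, 4, 7, 9, 5, 8, 3).
The inverse reverses every cycle; in canonical form, σ⁻¹ = (1, 3, 8, 5, 9, 7, 4, 6, 2).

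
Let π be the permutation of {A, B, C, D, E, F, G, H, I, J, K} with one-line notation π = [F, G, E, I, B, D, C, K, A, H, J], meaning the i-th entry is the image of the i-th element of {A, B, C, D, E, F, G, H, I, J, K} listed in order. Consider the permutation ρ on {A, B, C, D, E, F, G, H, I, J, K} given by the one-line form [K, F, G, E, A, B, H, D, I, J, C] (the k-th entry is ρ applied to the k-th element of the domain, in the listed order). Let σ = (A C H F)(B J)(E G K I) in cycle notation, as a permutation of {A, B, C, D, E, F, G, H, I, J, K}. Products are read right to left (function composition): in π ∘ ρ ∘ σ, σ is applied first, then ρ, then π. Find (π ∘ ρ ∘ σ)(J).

D

(π ∘ ρ ∘ σ)(J) = π(ρ(σ(J))). σ(J) = B, then ρ(B) = F, then π(F) = D, so the result is D.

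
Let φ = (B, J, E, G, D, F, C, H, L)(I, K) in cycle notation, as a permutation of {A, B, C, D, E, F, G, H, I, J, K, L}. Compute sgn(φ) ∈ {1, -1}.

-1

The cycle lengths are 9, 2, 1.
A cycle of length ℓ contributes ℓ−1 transpositions, so φ is a product of 8 + 1 = 9 transpositions — odd.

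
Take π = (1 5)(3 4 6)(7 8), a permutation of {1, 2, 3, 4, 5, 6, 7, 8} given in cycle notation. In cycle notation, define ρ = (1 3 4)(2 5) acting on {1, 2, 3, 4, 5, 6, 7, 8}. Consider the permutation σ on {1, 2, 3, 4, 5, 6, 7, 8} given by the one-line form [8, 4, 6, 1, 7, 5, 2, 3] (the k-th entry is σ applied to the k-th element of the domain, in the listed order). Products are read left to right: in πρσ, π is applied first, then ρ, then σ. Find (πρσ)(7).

3

Apply the permutations in order: π(7) = 8, then ρ(8) = 8, then σ(8) = 3. So (πρσ)(7) = 3.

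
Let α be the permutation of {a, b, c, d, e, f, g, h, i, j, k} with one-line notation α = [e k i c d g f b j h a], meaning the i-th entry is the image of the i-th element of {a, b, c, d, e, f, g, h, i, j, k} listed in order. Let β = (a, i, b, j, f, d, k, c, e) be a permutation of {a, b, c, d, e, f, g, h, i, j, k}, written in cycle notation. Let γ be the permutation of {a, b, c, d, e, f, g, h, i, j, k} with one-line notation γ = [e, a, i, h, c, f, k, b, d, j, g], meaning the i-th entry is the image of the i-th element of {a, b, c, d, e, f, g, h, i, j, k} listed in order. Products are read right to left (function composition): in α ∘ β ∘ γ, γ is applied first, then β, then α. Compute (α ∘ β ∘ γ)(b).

(α ∘ β ∘ γ)(b) = α(β(γ(b))). γ(b) = a, then β(a) = i, then α(i) = j, so the result is j.

j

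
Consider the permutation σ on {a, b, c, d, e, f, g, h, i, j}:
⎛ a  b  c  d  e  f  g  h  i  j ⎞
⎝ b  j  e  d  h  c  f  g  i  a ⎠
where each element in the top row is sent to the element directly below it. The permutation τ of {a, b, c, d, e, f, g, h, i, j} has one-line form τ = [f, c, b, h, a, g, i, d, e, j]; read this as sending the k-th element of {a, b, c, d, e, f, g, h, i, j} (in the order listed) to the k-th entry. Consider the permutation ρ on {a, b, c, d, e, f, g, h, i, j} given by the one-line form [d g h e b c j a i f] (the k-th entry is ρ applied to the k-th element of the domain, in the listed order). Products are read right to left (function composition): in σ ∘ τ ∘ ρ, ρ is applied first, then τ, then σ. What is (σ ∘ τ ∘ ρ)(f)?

Apply the permutations in order: ρ(f) = c, then τ(c) = b, then σ(b) = j. So (σ ∘ τ ∘ ρ)(f) = j.

j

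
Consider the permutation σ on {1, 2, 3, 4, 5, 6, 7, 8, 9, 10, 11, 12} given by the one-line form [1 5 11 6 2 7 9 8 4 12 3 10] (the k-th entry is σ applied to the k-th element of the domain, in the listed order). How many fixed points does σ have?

The fixed points (elements with σ(x) = x) are {1, 8}, so there are 2.

2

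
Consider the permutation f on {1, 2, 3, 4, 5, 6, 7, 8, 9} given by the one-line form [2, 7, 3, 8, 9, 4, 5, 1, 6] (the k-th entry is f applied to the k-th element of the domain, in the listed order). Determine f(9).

6

9 is element number 9 of the domain, and entry number 9 of the one-line form is 6, so f(9) = 6.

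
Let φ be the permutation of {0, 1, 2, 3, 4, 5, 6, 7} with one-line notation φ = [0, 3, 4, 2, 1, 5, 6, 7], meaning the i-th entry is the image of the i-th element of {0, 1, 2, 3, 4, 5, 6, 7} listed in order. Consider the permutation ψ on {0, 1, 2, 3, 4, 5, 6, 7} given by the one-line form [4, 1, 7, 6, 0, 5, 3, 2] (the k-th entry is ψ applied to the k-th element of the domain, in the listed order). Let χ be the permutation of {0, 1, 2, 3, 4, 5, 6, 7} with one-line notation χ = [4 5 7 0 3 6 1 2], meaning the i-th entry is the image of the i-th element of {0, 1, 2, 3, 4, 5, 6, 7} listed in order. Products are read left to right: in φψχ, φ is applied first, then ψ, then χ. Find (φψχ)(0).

Chase 0: φ(0) = 0; ψ(0) = 4; χ(4) = 3. Hence (φψχ)(0) = 3.

3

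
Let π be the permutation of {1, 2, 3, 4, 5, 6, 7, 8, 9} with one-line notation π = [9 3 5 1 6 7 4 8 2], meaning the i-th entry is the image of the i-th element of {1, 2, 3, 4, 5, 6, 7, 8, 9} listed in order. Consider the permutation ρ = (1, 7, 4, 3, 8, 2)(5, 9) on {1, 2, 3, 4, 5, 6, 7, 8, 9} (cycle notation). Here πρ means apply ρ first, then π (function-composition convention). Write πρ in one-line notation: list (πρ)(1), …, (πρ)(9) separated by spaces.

(πρ)(x) = π(ρ(x)). Computing each image: π(ρ(1)) = π(7) = 4, π(ρ(2)) = π(1) = 9, π(ρ(3)) = π(8) = 8, π(ρ(4)) = π(3) = 5, π(ρ(5)) = π(9) = 2, π(ρ(6)) = π(6) = 7, π(ρ(7)) = π(4) = 1, π(ρ(8)) = π(2) = 3, π(ρ(9)) = π(5) = 6.
Hence πρ = [4 9 8 5 2 7 1 3 6].

4 9 8 5 2 7 1 3 6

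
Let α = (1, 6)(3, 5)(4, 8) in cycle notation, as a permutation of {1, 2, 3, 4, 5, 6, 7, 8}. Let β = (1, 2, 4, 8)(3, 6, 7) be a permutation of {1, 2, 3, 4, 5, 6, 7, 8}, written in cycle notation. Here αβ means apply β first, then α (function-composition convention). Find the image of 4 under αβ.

4

First apply β: β(4) = 8, then α(8) = 4. Thus (αβ)(4) = 4.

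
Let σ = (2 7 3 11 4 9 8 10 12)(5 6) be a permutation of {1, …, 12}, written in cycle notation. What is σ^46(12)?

2

12 lies in the 9-cycle (2 7 3 11 4 9 8 10 12).
Since the cycle has length 9, σ^46 acts on it the same as σ^1 (46 mod 9 = 1).
Advancing 1 step from 12: 12 → 2.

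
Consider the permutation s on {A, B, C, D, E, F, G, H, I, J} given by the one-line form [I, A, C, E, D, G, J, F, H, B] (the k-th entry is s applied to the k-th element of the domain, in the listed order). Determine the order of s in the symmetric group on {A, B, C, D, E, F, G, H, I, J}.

14

The disjoint-cycle form of s has cycle lengths 7, 2, 1.
The order of s is the least common multiple of its cycle lengths: lcm(7, 2) = 14.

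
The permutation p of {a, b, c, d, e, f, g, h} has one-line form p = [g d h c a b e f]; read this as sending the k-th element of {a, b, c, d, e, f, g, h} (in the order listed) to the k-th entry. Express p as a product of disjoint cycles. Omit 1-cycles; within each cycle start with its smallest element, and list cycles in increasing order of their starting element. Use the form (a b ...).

(a g e)(b d c h f)

From a: a → g → e → a, closing the cycle (a g e).
Repeating from the next unused element and collecting all non-trivial cycles gives (a g e)(b d c h f).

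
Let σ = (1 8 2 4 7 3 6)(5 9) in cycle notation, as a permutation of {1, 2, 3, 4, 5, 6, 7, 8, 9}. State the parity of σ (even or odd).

The cycle lengths are 7, 2.
A cycle of length ℓ contributes ℓ−1 transpositions, so σ is a product of 6 + 1 = 7 transpositions — odd.

odd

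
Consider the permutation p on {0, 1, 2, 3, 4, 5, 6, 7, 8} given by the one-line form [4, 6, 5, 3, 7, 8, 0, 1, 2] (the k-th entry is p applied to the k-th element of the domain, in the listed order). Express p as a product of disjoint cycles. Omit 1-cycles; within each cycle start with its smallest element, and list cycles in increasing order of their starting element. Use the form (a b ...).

From 0: 0 → 4 → 7 → 1 → 6 → 0, closing the cycle (0 4 7 1 6).
Repeating from the next unused element and collecting all non-trivial cycles gives (0 4 7 1 6)(2 5 8).

(0 4 7 1 6)(2 5 8)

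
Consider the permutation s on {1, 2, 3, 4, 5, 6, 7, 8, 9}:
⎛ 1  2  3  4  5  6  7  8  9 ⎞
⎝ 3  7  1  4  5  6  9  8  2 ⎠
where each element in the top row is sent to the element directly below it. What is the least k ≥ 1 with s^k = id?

6

Writing s as disjoint cycles, the cycle lengths are 3, 2, 1, 1, 1, 1.
The order of s is the least common multiple of its cycle lengths: lcm(3, 2) = 6.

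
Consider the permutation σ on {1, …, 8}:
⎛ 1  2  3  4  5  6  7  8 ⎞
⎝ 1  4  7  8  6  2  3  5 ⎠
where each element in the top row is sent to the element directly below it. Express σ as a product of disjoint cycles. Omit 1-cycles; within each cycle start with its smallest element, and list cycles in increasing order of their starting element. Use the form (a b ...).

(2 4 8 5 6)(3 7)

Start at 2 and follow images: 2 → 4 → 8 → 5 → 6 → 2, giving the cycle (2 4 8 5 6).
Continuing from each remaining unvisited element yields (2 4 8 5 6)(3 7).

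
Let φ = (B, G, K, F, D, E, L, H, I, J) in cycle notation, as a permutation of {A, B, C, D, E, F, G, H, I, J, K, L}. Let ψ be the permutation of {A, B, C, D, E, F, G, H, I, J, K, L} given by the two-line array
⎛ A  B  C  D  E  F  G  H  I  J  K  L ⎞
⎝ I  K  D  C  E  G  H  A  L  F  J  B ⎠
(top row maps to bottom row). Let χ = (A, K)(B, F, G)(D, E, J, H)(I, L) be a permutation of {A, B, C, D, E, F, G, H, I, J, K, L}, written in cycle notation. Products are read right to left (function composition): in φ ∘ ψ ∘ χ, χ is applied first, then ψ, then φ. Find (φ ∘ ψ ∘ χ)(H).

C

(φ ∘ ψ ∘ χ)(H) = φ(ψ(χ(H))). χ(H) = D, then ψ(D) = C, then φ(C) = C, so the result is C.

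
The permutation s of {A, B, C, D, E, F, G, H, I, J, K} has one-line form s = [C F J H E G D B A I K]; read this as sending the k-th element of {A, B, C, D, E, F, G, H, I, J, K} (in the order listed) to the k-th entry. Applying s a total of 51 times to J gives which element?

C

Tracing J → I → … returns to J after 4 steps, so J lies in a 4-cycle (A, C, J, I).
On a 4-cycle, s^4 is the identity, so s^51 = s^3 there (51 ≡ 3 mod 4).
Advancing 3 steps from J: J → I → A → C.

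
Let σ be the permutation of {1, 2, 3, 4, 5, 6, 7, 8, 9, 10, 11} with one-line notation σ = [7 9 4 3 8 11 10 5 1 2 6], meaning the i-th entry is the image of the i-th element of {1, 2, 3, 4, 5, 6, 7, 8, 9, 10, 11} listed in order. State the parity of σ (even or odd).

odd

In disjoint-cycle form the cycle lengths are 5, 2, 2, 2.
A cycle is odd iff its length is even; σ has 3 even-length cycles, so sgn(σ) = (−1)^3 and σ is odd.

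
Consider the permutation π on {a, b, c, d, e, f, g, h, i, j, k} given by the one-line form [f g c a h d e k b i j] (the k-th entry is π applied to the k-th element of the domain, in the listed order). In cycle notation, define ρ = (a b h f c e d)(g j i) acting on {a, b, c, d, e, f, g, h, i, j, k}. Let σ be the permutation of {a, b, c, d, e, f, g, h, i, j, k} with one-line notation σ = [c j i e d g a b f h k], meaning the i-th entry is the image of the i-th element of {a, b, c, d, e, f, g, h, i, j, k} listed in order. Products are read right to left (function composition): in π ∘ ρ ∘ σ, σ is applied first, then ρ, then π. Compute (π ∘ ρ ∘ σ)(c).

e

(π ∘ ρ ∘ σ)(c) = π(ρ(σ(c))). σ(c) = i, then ρ(i) = g, then π(g) = e, so the result is e.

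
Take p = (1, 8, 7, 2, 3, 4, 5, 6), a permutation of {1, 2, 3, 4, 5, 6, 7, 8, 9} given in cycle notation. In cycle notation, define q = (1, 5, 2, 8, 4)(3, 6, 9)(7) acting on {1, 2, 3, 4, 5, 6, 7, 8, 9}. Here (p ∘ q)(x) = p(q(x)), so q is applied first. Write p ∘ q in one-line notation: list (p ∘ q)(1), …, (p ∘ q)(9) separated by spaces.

6 7 1 8 3 9 2 5 4

Chase each element through q then p: 1 → 5 → 6; 2 → 8 → 7; 3 → 6 → 1; 4 → 1 → 8; 5 → 2 → 3; 6 → 9 → 9; 7 → 7 → 2; 8 → 4 → 5; 9 → 3 → 4.
So p ∘ q in one-line form is 6 7 1 8 3 9 2 5 4.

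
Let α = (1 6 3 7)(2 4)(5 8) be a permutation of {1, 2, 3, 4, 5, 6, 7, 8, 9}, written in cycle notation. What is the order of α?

4

The disjoint cycles have lengths 4, 2, 2, 1.
Since disjoint cycles commute, ord(α) = lcm(4, 2, 2) = 4.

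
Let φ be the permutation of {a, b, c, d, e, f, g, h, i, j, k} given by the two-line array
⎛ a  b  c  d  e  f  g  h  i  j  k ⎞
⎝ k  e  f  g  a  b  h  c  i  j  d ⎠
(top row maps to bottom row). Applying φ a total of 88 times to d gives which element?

Tracing d → g → … returns to d after 9 steps, so d lies in a 9-cycle (a, k, d, g, h, c, f, b, e).
Since the cycle has length 9, φ^88 acts on it the same as φ^7 (88 mod 9 = 7).
Advancing 7 steps from d: d → g → h → c → f → b → e → a.

a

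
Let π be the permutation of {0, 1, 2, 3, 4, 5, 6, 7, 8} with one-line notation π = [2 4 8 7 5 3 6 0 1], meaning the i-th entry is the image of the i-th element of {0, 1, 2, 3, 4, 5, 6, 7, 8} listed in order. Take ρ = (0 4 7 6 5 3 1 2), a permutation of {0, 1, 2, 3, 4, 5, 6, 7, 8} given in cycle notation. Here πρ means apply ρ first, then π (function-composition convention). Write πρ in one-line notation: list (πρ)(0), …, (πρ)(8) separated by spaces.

(πρ)(x) = π(ρ(x)). Computing each image: π(ρ(0)) = π(4) = 5, π(ρ(1)) = π(2) = 8, π(ρ(2)) = π(0) = 2, π(ρ(3)) = π(1) = 4, π(ρ(4)) = π(7) = 0, π(ρ(5)) = π(3) = 7, π(ρ(6)) = π(5) = 3, π(ρ(7)) = π(6) = 6, π(ρ(8)) = π(8) = 1.
Hence πρ = [5 8 2 4 0 7 3 6 1].

5 8 2 4 0 7 3 6 1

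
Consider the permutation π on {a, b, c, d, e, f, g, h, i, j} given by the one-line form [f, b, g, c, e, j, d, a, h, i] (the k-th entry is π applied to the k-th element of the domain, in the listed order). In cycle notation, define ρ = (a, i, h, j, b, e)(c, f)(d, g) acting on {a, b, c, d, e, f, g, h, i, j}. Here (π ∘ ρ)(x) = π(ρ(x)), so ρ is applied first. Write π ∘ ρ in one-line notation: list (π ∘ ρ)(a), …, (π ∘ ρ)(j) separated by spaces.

h e j d f g c i a b

For each element, apply ρ then π: a → i → h; b → e → e; c → f → j; d → g → d; e → a → f; f → c → g; g → d → c; h → j → i; i → h → a; j → b → b.
So π ∘ ρ in one-line form is h e j d f g c i a b.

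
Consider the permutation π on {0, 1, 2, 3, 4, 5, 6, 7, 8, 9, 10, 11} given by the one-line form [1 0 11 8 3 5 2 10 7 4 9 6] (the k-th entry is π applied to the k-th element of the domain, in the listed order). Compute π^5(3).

Tracing 3 → 8 → … returns to 3 after 6 steps, so 3 lies in a 6-cycle (3, 8, 7, 10, 9, 4).
Advancing 5 steps from 3: 3 → 8 → 7 → 10 → 9 → 4.

4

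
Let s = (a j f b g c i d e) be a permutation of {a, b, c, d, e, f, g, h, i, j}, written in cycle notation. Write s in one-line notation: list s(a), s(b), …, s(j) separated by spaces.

Each element maps to the next entry in its cycle (wrapping to the front): a↦j, b↦g, c↦i, d↦e, e↦a, f↦b, g↦c, h↦h, i↦d, j↦f.
So the one-line form is j g i e a b c h d f.

j g i e a b c h d f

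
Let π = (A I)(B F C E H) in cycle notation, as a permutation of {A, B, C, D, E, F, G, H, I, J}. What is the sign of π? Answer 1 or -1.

-1

The cycle lengths are 5, 2, 1, 1, 1.
A cycle of length ℓ contributes ℓ−1 transpositions, so π is a product of 4 + 1 = 5 transpositions — odd.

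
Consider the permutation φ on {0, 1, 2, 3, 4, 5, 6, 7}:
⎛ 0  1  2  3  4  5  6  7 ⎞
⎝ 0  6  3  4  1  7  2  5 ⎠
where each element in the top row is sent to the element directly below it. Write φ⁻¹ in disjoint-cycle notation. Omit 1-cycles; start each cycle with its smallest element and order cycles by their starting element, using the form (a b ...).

The cycle decomposition of φ is (1 6 2 3 4)(5 7).
Reversing each cycle (and rotating so the smallest element leads) gives φ⁻¹ = (1 4 3 2 6)(5 7).

(1 4 3 2 6)(5 7)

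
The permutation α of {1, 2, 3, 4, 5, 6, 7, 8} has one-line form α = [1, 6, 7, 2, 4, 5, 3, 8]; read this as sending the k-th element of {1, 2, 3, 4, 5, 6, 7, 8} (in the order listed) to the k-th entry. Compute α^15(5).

6

Tracing 5 → 4 → … returns to 5 after 4 steps, so 5 lies in a 4-cycle (2 6 5 4).
Since the cycle has length 4, α^15 acts on it the same as α^3 (15 mod 4 = 3).
Advancing 3 steps from 5: 5 → 4 → 2 → 6.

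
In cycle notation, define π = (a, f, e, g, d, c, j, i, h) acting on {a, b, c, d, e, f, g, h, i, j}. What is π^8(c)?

c lies in the 9-cycle (a, f, e, g, d, c, j, i, h).
Stepping 8 places around the cycle: c → j → i → h → a → f → e → g → d.

d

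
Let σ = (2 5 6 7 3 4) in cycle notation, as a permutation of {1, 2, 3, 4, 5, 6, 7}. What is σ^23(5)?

5 lies in the 6-cycle (2 5 6 7 3 4).
On a 6-cycle, σ^6 is the identity, so σ^23 = σ^5 there (23 ≡ 5 mod 6).
Stepping 5 places around the cycle: 5 → 6 → 7 → 3 → 4 → 2.

2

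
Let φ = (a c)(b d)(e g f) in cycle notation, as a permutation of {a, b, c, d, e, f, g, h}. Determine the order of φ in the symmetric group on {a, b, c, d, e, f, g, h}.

The disjoint cycles have lengths 3, 2, 2, 1.
The order of φ is the least common multiple of its cycle lengths: lcm(3, 2, 2) = 6.

6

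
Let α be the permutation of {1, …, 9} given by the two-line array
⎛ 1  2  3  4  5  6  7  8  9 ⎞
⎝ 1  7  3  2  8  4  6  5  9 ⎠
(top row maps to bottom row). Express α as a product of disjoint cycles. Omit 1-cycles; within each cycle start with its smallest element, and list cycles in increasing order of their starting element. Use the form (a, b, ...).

Start at 2 and follow images: 2 → 7 → 6 → 4 → 2, giving the cycle (2, 7, 6, 4).
Repeating from the next unused element and collecting all non-trivial cycles gives (2, 7, 6, 4)(5, 8).

(2, 7, 6, 4)(5, 8)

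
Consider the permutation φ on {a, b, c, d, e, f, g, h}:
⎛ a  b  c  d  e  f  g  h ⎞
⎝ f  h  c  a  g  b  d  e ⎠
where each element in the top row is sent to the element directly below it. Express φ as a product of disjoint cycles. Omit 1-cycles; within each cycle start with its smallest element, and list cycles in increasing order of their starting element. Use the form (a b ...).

(a f b h e g d)

From a: a → f → b → h → e → g → d → a, closing the cycle (a f b h e g d).
Repeating from the next unused element and collecting all non-trivial cycles gives (a f b h e g d).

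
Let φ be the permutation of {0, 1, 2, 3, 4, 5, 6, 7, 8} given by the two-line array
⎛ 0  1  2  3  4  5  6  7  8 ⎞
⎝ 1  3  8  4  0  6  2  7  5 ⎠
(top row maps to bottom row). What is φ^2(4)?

Tracing 4 → 0 → … returns to 4 after 4 steps, so 4 lies in a 4-cycle (0 1 3 4).
Stepping 2 places around the cycle: 4 → 0 → 1.

1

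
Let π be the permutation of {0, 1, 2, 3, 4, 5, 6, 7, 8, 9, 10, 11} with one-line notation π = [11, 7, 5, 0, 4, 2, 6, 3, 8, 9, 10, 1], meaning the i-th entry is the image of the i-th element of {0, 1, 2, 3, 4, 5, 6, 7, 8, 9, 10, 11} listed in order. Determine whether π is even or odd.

In disjoint-cycle form the cycle lengths are 5, 2, 1, 1, 1, 1, 1.
A cycle of length ℓ contributes ℓ−1 transpositions, so π is a product of 4 + 1 = 5 transpositions — odd.

odd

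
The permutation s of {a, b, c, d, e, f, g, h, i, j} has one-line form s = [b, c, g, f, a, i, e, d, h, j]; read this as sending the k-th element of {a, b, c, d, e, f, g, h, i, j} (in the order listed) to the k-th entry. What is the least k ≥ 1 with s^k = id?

Writing s as disjoint cycles, the cycle lengths are 5, 4, 1.
The order of s is the least common multiple of its cycle lengths: lcm(5, 4) = 20.

20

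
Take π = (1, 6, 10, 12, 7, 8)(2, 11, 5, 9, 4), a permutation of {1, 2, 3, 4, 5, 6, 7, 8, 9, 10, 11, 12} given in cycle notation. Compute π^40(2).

2

2 lies in the 5-cycle (2, 11, 5, 9, 4).
On a 5-cycle, π^5 is the identity, so π^40 = π^0 there (40 ≡ 0 mod 5).
So π^40(2) = 2.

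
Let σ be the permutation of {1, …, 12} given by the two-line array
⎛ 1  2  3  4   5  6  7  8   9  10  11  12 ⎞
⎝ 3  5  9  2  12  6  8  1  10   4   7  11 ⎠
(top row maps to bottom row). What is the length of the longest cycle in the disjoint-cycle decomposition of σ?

Decomposing into disjoint cycles gives (1 3 9 10 4 2 5 12 11 7 8); the longest has length 11.

11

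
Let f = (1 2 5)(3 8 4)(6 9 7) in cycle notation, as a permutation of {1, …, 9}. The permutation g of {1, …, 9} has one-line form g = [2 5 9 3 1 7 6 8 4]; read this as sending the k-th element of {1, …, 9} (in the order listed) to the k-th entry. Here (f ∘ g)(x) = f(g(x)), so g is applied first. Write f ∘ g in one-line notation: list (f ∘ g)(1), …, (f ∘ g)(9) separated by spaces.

5 1 7 8 2 6 9 4 3

(f ∘ g)(x) = f(g(x)). Computing each image: f(g(1)) = f(2) = 5, f(g(2)) = f(5) = 1, f(g(3)) = f(9) = 7, f(g(4)) = f(3) = 8, f(g(5)) = f(1) = 2, f(g(6)) = f(7) = 6, f(g(7)) = f(6) = 9, f(g(8)) = f(8) = 4, f(g(9)) = f(4) = 3.
Hence f ∘ g = [5 1 7 8 2 6 9 4 3].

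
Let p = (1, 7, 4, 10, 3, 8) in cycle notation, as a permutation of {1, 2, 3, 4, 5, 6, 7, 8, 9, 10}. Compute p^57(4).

4 lies in the 6-cycle (1, 7, 4, 10, 3, 8).
Powers repeat with period 6 on this cycle, and 57 mod 6 = 3, so p^57(4) = p^3(4).
Stepping 3 places around the cycle: 4 → 10 → 3 → 8.

8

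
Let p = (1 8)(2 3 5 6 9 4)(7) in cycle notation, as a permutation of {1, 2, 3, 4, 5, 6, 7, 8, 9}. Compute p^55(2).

2 lies in the 6-cycle (2 3 5 6 9 4).
Powers repeat with period 6 on this cycle, and 55 mod 6 = 1, so p^55(2) = p^1(2).
Stepping 1 place around the cycle: 2 → 3.

3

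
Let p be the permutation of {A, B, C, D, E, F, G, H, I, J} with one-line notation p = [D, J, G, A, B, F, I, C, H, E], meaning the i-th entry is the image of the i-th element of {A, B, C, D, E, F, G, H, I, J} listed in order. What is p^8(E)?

Tracing E → B → … returns to E after 3 steps, so E lies in a 3-cycle (B, J, E).
On a 3-cycle, p^3 is the identity, so p^8 = p^2 there (8 ≡ 2 mod 3).
Advancing 2 steps from E: E → B → J.

J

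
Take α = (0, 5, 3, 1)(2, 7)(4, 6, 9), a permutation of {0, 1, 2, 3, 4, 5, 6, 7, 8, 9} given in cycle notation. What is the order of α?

The cycle type of α is (4, 3, 2, 1).
The order is lcm(4, 3, 2) = 12.

12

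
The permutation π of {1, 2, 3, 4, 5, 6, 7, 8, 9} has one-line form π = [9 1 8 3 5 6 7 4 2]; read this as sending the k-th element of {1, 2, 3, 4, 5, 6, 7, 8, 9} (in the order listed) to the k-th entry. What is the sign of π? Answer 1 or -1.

1

In disjoint-cycle form the cycle lengths are 3, 3, 1, 1, 1.
A cycle of length ℓ contributes ℓ−1 transpositions, so π is a product of 2 + 2 = 4 transpositions — even.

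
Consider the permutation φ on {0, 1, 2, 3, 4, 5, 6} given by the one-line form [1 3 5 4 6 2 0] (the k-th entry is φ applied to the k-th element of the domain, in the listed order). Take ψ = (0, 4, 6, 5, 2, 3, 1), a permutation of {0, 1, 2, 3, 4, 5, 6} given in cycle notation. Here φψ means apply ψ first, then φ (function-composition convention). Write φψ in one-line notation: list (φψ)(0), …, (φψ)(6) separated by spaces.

(φψ)(x) = φ(ψ(x)). Computing each image: φ(ψ(0)) = φ(4) = 6, φ(ψ(1)) = φ(0) = 1, φ(ψ(2)) = φ(3) = 4, φ(ψ(3)) = φ(1) = 3, φ(ψ(4)) = φ(6) = 0, φ(ψ(5)) = φ(2) = 5, φ(ψ(6)) = φ(5) = 2.
Hence φψ = [6 1 4 3 0 5 2].

6 1 4 3 0 5 2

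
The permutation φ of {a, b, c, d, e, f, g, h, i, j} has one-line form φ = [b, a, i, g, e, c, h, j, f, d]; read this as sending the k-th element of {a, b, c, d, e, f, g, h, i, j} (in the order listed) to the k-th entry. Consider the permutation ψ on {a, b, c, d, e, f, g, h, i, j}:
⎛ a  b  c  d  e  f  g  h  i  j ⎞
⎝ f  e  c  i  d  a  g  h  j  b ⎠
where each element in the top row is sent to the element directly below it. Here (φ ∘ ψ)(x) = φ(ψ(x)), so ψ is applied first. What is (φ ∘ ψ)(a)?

c

First apply ψ: ψ(a) = f, then φ(f) = c. Thus (φ ∘ ψ)(a) = c.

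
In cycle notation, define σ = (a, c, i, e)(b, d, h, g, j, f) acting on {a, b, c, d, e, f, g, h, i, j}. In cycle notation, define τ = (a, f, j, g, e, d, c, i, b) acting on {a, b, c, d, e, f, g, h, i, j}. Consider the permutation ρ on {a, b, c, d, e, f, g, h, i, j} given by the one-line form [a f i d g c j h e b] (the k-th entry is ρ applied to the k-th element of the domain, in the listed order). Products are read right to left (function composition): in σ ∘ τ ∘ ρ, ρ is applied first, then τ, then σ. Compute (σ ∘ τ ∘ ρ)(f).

Apply the permutations in order: ρ(f) = c, then τ(c) = i, then σ(i) = e. So (σ ∘ τ ∘ ρ)(f) = e.

e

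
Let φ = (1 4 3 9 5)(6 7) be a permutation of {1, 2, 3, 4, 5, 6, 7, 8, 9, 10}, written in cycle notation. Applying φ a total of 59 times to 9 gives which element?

9 lies in the 5-cycle (1 4 3 9 5).
On a 5-cycle, φ^5 is the identity, so φ^59 = φ^4 there (59 ≡ 4 mod 5).
Stepping 4 places around the cycle: 9 → 5 → 1 → 4 → 3.

3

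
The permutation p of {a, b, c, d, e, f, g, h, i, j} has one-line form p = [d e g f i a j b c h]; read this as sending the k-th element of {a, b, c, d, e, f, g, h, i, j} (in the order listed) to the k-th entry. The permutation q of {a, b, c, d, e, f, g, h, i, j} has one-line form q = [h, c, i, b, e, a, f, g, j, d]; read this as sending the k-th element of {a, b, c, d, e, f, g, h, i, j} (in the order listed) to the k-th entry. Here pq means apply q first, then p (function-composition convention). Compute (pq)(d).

(pq)(d) = p(q(d)). q(d) = b, then p(b) = e. So (pq)(d) = e.

e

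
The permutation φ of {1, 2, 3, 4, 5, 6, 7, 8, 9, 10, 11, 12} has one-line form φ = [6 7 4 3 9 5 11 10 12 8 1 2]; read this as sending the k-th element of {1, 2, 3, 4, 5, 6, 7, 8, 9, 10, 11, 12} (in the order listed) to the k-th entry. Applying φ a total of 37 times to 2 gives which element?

Tracing 2 → 7 → … returns to 2 after 8 steps, so 2 lies in an 8-cycle (1 6 5 9 12 2 7 11).
On an 8-cycle, φ^8 is the identity, so φ^37 = φ^5 there (37 ≡ 5 mod 8).
Advancing 5 steps from 2: 2 → 7 → 11 → 1 → 6 → 5.

5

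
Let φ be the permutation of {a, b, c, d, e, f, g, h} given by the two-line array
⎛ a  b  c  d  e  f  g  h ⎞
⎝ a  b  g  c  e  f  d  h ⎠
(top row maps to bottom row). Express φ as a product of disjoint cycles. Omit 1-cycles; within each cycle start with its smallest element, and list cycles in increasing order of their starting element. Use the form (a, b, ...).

(c, g, d)

Start at c and follow images: c → g → d → c, giving the cycle (c, g, d).
Continuing from each remaining unvisited element yields (c, g, d).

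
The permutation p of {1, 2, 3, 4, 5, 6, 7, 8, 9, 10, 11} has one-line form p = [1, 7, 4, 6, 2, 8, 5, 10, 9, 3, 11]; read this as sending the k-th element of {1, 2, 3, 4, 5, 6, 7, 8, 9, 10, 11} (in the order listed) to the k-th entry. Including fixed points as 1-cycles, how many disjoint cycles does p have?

5

The cycle decomposition is (1)(2, 7, 5)(3, 4, 6, 8, 10)(9)(11), which has 5 cycles (counting 1-cycles).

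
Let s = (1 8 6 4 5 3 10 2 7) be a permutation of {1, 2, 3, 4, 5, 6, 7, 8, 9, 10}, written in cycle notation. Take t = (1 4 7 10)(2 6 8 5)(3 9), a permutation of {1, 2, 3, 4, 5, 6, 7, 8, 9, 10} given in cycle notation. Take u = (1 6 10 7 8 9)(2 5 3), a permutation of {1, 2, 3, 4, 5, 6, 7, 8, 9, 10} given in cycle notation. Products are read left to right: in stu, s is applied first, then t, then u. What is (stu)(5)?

Apply the permutations in order: s(5) = 3, then t(3) = 9, then u(9) = 1. So (stu)(5) = 1.

1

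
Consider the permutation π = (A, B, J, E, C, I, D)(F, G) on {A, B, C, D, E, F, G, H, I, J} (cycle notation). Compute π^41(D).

D lies in the 7-cycle (A, B, J, E, C, I, D).
Powers repeat with period 7 on this cycle, and 41 mod 7 = 6, so π^41(D) = π^6(D).
Advancing 6 steps from D: D → A → B → J → E → C → I.

I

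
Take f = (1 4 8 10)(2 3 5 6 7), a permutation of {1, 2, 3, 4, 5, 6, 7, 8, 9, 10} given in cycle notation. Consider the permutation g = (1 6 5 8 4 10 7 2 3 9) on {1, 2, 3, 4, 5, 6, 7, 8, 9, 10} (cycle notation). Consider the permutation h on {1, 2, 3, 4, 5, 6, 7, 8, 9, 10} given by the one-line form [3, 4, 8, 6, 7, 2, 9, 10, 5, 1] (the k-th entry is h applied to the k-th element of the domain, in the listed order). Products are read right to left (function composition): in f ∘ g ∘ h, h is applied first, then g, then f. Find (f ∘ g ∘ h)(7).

Apply the permutations in order: h(7) = 9, then g(9) = 1, then f(1) = 4. So (f ∘ g ∘ h)(7) = 4.

4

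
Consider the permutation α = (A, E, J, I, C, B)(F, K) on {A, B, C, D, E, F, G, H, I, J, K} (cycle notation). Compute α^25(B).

A

B lies in the 6-cycle (A, E, J, I, C, B).
Powers repeat with period 6 on this cycle, and 25 mod 6 = 1, so α^25(B) = α^1(B).
Advancing 1 step from B: B → A.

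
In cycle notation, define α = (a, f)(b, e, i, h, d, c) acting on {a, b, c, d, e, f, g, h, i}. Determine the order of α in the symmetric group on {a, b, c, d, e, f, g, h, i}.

6

The cycle type of α is (6, 2, 1).
The order of α is the least common multiple of its cycle lengths: lcm(6, 2) = 6.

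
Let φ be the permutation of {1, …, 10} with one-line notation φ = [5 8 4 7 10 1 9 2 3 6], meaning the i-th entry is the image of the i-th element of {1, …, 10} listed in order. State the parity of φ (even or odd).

odd

In disjoint-cycle form the cycle lengths are 4, 4, 2.
A cycle is odd iff its length is even; φ has 3 even-length cycles, so sgn(φ) = (−1)^3 and φ is odd.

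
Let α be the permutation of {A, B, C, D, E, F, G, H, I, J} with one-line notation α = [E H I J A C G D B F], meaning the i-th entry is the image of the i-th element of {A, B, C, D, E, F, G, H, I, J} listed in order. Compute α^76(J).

D

Tracing J → F → … returns to J after 7 steps, so J lies in a 7-cycle (B, H, D, J, F, C, I).
Powers repeat with period 7 on this cycle, and 76 mod 7 = 6, so α^76(J) = α^6(J).
Stepping 6 places around the cycle: J → F → C → I → B → H → D.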